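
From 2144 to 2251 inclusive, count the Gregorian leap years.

26

Years divisible by 4: 2144, 2148, …, 2248 — 27 in all.
Of these, 2200 is divisible by 100 but not 400, so not leap.
Leap years: 27 − 1 = 26.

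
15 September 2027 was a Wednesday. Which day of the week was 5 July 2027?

Monday

Count forward from the earlier date (July 5, 2027) to the later (September 15, 2027):
July 2027: 31 − 5 = 26 days remain.
Then August (31): 31 days.
September 1–15, 2027: 15 days.
Total: 26 + 31 + 15 = 72 days.
72 mod 7 = 2, so 2 days before Wednesday is Monday.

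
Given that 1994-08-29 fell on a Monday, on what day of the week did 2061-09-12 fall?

From August 29, 1994 to August 29, 2061: 67 years, of which 17 contain a Feb 29 — 50×365 + 17×366 = 24472 days.
(2000 is a leap year (divisible by 400).)
August 2061: 31 − 29 = 2 days remain.
September 1–12, 2061: 12 days.
Residual: 14 days.
Total: 24486 days.
24486 is a multiple of 7, so 2061-09-12 falls on the same weekday: Monday.

Monday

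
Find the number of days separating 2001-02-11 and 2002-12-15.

672

Day-of-year of February 11, 2001: 42.
Day-of-year of December 15, 2002: 349.
2001 has 365 days, so 365 − 42 = 323 days remain in 2001.
Total: 323 + 349 = 672 days.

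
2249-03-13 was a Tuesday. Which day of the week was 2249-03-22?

Within March 2249: 22 − 13 = 9 days.
9 mod 7 = 2, so 2 days after Tuesday is Thursday.

Thursday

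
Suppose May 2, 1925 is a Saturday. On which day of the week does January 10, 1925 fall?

Count forward from the earlier date (January 10, 1925) to the later (May 2, 1925):
January 1925: 31 − 10 = 21 days remain.
Then February 1925 (28), March (31), April (30): 28 + 31 + 30 = 89 days.
May 1–2, 1925: 2 days.
Total: 21 + 89 + 2 = 112 days.
112 is a multiple of 7, so January 10, 1925 falls on the same weekday: Saturday.

Saturday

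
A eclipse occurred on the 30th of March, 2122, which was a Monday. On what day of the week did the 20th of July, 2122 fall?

Monday

March 2122: 31 − 30 = 1 day remains.
Then April (30), May (31), June (30): 30 + 31 + 30 = 91 days.
July 1–20, 2122: 20 days.
Total: 1 + 91 + 20 = 112 days.
112 is a multiple of 7, so the 20th of July, 2122 falls on the same weekday: Monday.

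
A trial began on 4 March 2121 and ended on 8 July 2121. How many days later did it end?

March 2121: 31 − 4 = 27 days remain.
Then April (30), May (31), June (30): 30 + 31 + 30 = 91 days.
July 1–8, 2121: 8 days.
Total: 27 + 91 + 8 = 126 days.

126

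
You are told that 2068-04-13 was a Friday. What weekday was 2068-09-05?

April 2068: 30 − 13 = 17 days remain.
Then May (31), June (30), July (31), August (31): 31 + 30 + 31 + 31 = 123 days.
September 1–5, 2068: 5 days.
Total: 17 + 123 + 5 = 145 days.
145 mod 7 = 5, so 5 days after Friday is Wednesday.

Wednesday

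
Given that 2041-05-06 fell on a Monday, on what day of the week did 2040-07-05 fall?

Count forward from the earlier date (July 5, 2040) to the later (May 6, 2041):
July 2040: 31 − 5 = 26 days remain.
Then 9 full months totalling 273 days.
May 1–6, 2041: 6 days.
Total: 26 + 273 + 6 = 305 days.
305 mod 7 = 4, so 4 days before Monday is Thursday.

Thursday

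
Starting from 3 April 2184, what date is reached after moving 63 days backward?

31 January 2184

Count 63 days before April 3, 2184:
January 2184: 31 − 31 = 0 days remain.
Then February 2184 (29), March (31): 29 + 31 = 60 days.
April 1–3, 2184: 3 days.
Total: 0 + 60 + 3 = 63 days.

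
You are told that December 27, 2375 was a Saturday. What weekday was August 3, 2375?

Sunday

Count forward from the earlier date (August 3, 2375) to the later (December 27, 2375):
August 2375: 31 − 3 = 28 days remain.
Then September (30), October (31), November (30): 30 + 31 + 30 = 91 days.
December 1–27, 2375: 27 days.
Total: 28 + 91 + 27 = 146 days.
146 mod 7 = 6, so 6 days before Saturday is Sunday.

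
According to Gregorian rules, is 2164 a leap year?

2164 is a leap year.

Yes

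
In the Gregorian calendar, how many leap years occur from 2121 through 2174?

13

Years divisible by 4: 2124, 2128, …, 2172 — 13 in all.
No century exceptions apply. Count: 13.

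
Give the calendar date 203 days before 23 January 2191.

4 July 2190

Count 203 days before January 23, 2191:
July 2190: 31 − 4 = 27 days remain.
Then August (31), September (30), October (31), November (30), December (31): 31 + 30 + 31 + 30 + 31 = 153 days.
January 1–23, 2191: 23 days.
Total: 27 + 153 + 23 = 203 days.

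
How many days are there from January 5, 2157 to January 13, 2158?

373

Day-of-year of January 5, 2157: 5.
Day-of-year of January 13, 2158: 13.
2157 has 365 days, so 365 − 5 = 360 days remain in 2157.
Total: 360 + 13 = 373 days.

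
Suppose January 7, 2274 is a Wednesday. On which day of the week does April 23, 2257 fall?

Thursday

Count forward from the earlier date (April 23, 2257) to the later (January 7, 2274):
From April 23, 2257 to April 23, 2273: 16 years, of which 4 contain a Feb 29 — 12×365 + 4×366 = 5844 days.
April 2273: 30 − 23 = 7 days remain.
Then May (31), June (30), July (31), August (31), September (30), October (31), November (30), December (31): 31 + 30 + 31 + 31 + 30 + 31 + 30 + 31 = 245 days.
January 1–7, 2274: 7 days.
Residual: 259 days.
Total: 6103 days.
6103 mod 7 = 6, so 6 days before Wednesday is Thursday.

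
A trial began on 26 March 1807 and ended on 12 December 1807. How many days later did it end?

261

March 1807: 31 − 26 = 5 days remain.
Then April (30), May (31), June (30), July (31), August (31), September (30), October (31), November (30): 30 + 31 + 30 + 31 + 31 + 30 + 31 + 30 = 244 days.
December 1–12, 1807: 12 days.
Total: 5 + 244 + 12 = 261 days.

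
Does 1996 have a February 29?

Yes

1996 is a leap year.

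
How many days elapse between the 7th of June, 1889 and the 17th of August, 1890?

June 1889: 30 − 7 = 23 days remain.
Then 13 full months totalling 396 days.
August 1–17, 1890: 17 days.
Total: 23 + 396 + 17 = 436 days.

436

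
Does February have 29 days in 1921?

1921 is not a leap year.

No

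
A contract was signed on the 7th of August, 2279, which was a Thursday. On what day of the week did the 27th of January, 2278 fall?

Count forward from the earlier date (January 27, 2278) to the later (August 7, 2279):
January 2278: 31 − 27 = 4 days remain.
Then 18 full months totalling 546 days.
August 1–7, 2279: 7 days.
Total: 4 + 546 + 7 = 557 days.
557 mod 7 = 4, so 4 days before Thursday is Sunday.

Sunday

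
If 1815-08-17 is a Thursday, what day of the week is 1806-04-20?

Count forward from the earlier date (April 20, 1806) to the later (August 17, 1815):
Day-of-year of April 20, 1806: 110.
Day-of-year of August 17, 1815: 229.
1806 has 365 days, so 365 − 110 = 255 days remain in 1806.
Full years 1807–1814: 6 common + 2 leap = 6×365 + 2×366 = 2922 days.
Total: 255 + 2922 + 229 = 3406 days.
3406 mod 7 = 4, so 4 days before Thursday is Sunday.

Sunday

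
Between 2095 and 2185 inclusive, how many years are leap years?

Years divisible by 4: 2096, 2100, …, 2184 — 23 in all.
Of these, 2100 is divisible by 100 but not 400, so not leap.
Leap years: 23 − 1 = 22.

22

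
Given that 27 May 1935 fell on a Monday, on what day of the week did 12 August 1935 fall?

Monday

May 1935: 31 − 27 = 4 days remain.
Then June (30), July (31): 30 + 31 = 61 days.
August 1–12, 1935: 12 days.
Total: 4 + 61 + 12 = 77 days.
77 is a multiple of 7, so 12 August 1935 falls on the same weekday: Monday.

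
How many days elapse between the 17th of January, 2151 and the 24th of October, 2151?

280

January 2151: 31 − 17 = 14 days remain.
Then February 2151 (28), March (31), April (30), May (31), June (30), July (31), August (31), September (30): 28 + 31 + 30 + 31 + 30 + 31 + 31 + 30 = 242 days.
October 1–24, 2151: 24 days.
Total: 14 + 242 + 24 = 280 days.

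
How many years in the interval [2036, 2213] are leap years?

43

Years divisible by 4: 2036, 2040, …, 2212 — 45 in all.
Of these, 2100, 2200 are divisible by 100 but not 400, so not leap.
Leap years: 45 − 2 = 43.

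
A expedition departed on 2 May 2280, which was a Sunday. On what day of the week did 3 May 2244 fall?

Count forward from the earlier date (May 3, 2244) to the later (May 2, 2280):
Day-of-year of May 3, 2244: 124.
Day-of-year of May 2, 2280: 123.
2244 has 366 days, so 366 − 124 = 242 days remain in 2244.
Full years 2245–2279: 27 common + 8 leap = 27×365 + 8×366 = 12783 days.
Total: 242 + 12783 + 123 = 13148 days.
13148 mod 7 = 2, so 2 days before Sunday is Friday.

Friday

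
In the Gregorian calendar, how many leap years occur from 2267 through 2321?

13

Years divisible by 4: 2268, 2272, …, 2320 — 14 in all.
Of these, 2300 is divisible by 100 but not 400, so not leap.
Leap years: 14 − 1 = 13.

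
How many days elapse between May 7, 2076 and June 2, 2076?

May 2076: 31 − 7 = 24 days remain.
June 1–2, 2076: 2 days.
Total: 24 + 2 = 26 days.

26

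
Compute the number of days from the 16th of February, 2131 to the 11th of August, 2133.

907

Day-of-year of February 16, 2131: 47.
Day-of-year of August 11, 2133: 223.
2131 has 365 days, so 365 − 47 = 318 days remain in 2131.
Full years: 2132: 366. Sum = 366.
Total: 318 + 366 + 223 = 907 days.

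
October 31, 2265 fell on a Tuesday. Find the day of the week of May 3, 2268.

Sunday

Day-of-year of October 31, 2265: 304.
Day-of-year of May 3, 2268: 124.
2265 has 365 days, so 365 − 304 = 61 days remain in 2265.
Full years: 2266: 365; 2267: 365. Sum = 730.
Total: 61 + 730 + 124 = 915 days.
915 mod 7 = 5, so 5 days after Tuesday is Sunday.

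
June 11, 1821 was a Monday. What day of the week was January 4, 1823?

June 11, 1821 → June 11, 1822: 365 days.
June 1822: 30 − 11 = 19 days remain.
Then July (31), August (31), September (30), October (31), November (30), December (31): 31 + 31 + 30 + 31 + 30 + 31 = 184 days.
January 1–4, 1823: 4 days.
Residual: 207 days.
Total: 572 days.
572 mod 7 = 5, so 5 days after Monday is Saturday.

Saturday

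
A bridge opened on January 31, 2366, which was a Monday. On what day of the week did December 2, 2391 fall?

Day-of-year of January 31, 2366: 31.
Day-of-year of December 2, 2391: 336.
2366 has 365 days, so 365 − 31 = 334 days remain in 2366.
Full years 2367–2390: 18 common + 6 leap = 18×365 + 6×366 = 8766 days.
Total: 334 + 8766 + 336 = 9436 days.
9436 is a multiple of 7, so December 2, 2391 falls on the same weekday: Monday.

Monday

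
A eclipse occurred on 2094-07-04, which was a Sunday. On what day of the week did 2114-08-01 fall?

From July 4, 2094 to July 4, 2114: 20 years, of which 4 contain a Feb 29 — 16×365 + 4×366 = 7304 days.
(2100 is not a leap year (divisible by 100 but not 400).)
July 2114: 31 − 4 = 27 days remain.
August 1, 2114: 1 day.
Residual: 28 days.
Total: 7332 days.
7332 mod 7 = 3, so 3 days after Sunday is Wednesday.

Wednesday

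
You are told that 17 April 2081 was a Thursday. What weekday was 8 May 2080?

Wednesday

Count forward from the earlier date (May 8, 2080) to the later (April 17, 2081):
Day-of-year of May 8, 2080: 129.
Day-of-year of April 17, 2081: 107.
2080 has 366 days, so 366 − 129 = 237 days remain in 2080.
Total: 237 + 107 = 344 days.
344 mod 7 = 1, so 1 day before Thursday is Wednesday.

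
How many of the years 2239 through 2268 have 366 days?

8

Years divisible by 4 in [2239, 2268]: 2240, 2244, 2248, 2252, 2256, 2260, 2264, 2268.
No century exceptions apply. Count: 8.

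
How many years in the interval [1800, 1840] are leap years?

Years divisible by 4 in [1800, 1840]: 1800, 1804, 1808, 1812, 1816, 1820, 1824, 1828, 1832, 1836, 1840.
Of these, 1800 is divisible by 100 but not 400, so not leap.
Leap years: 11 − 1 = 10.

10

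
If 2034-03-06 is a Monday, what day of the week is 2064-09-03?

Wednesday

Day-of-year of March 6, 2034: 65.
Day-of-year of September 3, 2064: 247.
2034 has 365 days, so 365 − 65 = 300 days remain in 2034.
Full years 2035–2063: 22 common + 7 leap = 22×365 + 7×366 = 10592 days.
Total: 300 + 10592 + 247 = 11139 days.
11139 mod 7 = 2, so 2 days after Monday is Wednesday.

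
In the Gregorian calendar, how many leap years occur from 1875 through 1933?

14

Years divisible by 4: 1876, 1880, …, 1932 — 15 in all.
Of these, 1900 is divisible by 100 but not 400, so not leap.
Leap years: 15 − 1 = 14.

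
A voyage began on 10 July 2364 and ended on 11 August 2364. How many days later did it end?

32

July 2364: 31 − 10 = 21 days remain.
August 1–11, 2364: 11 days.
Total: 21 + 11 = 32 days.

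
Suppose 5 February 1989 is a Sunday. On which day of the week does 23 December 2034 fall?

Saturday

Day-of-year of February 5, 1989: 36.
Day-of-year of December 23, 2034: 357.
1989 has 365 days, so 365 − 36 = 329 days remain in 1989.
Full years 1990–2033: 33 common + 11 leap = 33×365 + 11×366 = 16071 days.
Total: 329 + 16071 + 357 = 16757 days.
16757 mod 7 = 6, so 6 days after Sunday is Saturday.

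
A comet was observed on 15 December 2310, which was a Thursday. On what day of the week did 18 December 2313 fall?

Thursday

Day-of-year of December 15, 2310: 349.
Day-of-year of December 18, 2313: 352.
2310 has 365 days, so 365 − 349 = 16 days remain in 2310.
Full years: 2311: 365; 2312: 366. Sum = 731.
Total: 16 + 731 + 352 = 1099 days.
1099 is a multiple of 7, so 18 December 2313 falls on the same weekday: Thursday.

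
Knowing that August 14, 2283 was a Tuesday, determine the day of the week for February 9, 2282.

Count forward from the earlier date (February 9, 2282) to the later (August 14, 2283):
February 2282: 28 − 9 = 19 days remain (2282 is not a leap year, so February has 28 days).
Then 17 full months totalling 518 days.
August 1–14, 2283: 14 days.
Total: 19 + 518 + 14 = 551 days.
551 mod 7 = 5, so 5 days before Tuesday is Thursday.

Thursday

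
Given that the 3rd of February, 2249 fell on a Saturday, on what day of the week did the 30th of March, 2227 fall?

Friday

Count forward from the earlier date (March 30, 2227) to the later (February 3, 2249):
Day-of-year of March 30, 2227: 89.
Day-of-year of February 3, 2249: 34.
2227 has 365 days, so 365 − 89 = 276 days remain in 2227.
Full years 2228–2248: 15 common + 6 leap = 15×365 + 6×366 = 7671 days.
Total: 276 + 7671 + 34 = 7981 days.
7981 mod 7 = 1, so 1 day before Saturday is Friday.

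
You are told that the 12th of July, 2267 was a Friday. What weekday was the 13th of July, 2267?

Saturday

Within July 2267: 13 − 12 = 1 day.
1 mod 7 = 1, so 1 day after Friday is Saturday.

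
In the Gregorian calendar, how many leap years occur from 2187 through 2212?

Years divisible by 4 in [2187, 2212]: 2188, 2192, 2196, 2200, 2204, 2208, 2212.
Of these, 2200 is divisible by 100 but not 400, so not leap.
Leap years: 7 − 1 = 6.

6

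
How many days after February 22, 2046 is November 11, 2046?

February 2046: 28 − 22 = 6 days remain (2046 is not a leap year, so February has 28 days).
Then March (31), April (30), May (31), June (30), July (31), August (31), September (30), October (31): 31 + 30 + 31 + 30 + 31 + 31 + 30 + 31 = 245 days.
November 1–11, 2046: 11 days.
Total: 6 + 245 + 11 = 262 days.

262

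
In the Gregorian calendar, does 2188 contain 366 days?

Yes

2188 is a leap year.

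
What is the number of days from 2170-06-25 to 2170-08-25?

June 2170: 30 − 25 = 5 days remain.
Then July (31): 31 days.
August 1–25, 2170: 25 days.
Total: 5 + 31 + 25 = 61 days.

61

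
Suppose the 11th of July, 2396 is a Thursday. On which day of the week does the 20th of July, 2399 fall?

Tuesday

Day-of-year of July 11, 2396: 193.
Day-of-year of July 20, 2399: 201.
2396 has 366 days, so 366 − 193 = 173 days remain in 2396.
Full years: 2397: 365; 2398: 365. Sum = 730.
Total: 173 + 730 + 201 = 1104 days.
1104 mod 7 = 5, so 5 days after Thursday is Tuesday.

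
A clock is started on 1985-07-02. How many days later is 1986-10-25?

480

July 1985: 31 − 2 = 29 days remain.
Then 14 full months totalling 426 days.
October 1–25, 1986: 25 days.
Total: 29 + 426 + 25 = 480 days.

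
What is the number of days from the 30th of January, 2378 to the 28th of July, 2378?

January 2378: 31 − 30 = 1 day remains.
Then February 2378 (28), March (31), April (30), May (31), June (30): 28 + 31 + 30 + 31 + 30 = 150 days.
July 1–28, 2378: 28 days.
Total: 1 + 150 + 28 = 179 days.

179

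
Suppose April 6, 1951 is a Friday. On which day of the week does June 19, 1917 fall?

Count forward from the earlier date (June 19, 1917) to the later (April 6, 1951):
Day-of-year of June 19, 1917: 170.
Day-of-year of April 6, 1951: 96.
1917 has 365 days, so 365 − 170 = 195 days remain in 1917.
Full years 1918–1950: 25 common + 8 leap = 25×365 + 8×366 = 12053 days.
Total: 195 + 12053 + 96 = 12344 days.
12344 mod 7 = 3, so 3 days before Friday is Tuesday.

Tuesday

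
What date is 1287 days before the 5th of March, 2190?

the 26th of August, 2186

Count 1287 days before March 5, 2190:
Day-of-year of August 26, 2186: 238.
Day-of-year of March 5, 2190: 64.
2186 has 365 days, so 365 − 238 = 127 days remain in 2186.
Full years: 2187: 365; 2188: 366; 2189: 365. Sum = 1096.
Total: 127 + 1096 + 64 = 1287 days.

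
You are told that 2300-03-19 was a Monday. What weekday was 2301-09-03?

March 19, 2300 → March 19, 2301: 365 days.
March 2301: 31 − 19 = 12 days remain.
Then April (30), May (31), June (30), July (31), August (31): 30 + 31 + 30 + 31 + 31 = 153 days.
September 1–3, 2301: 3 days.
Residual: 168 days.
Total: 533 days.
533 mod 7 = 1, so 1 day after Monday is Tuesday.

Tuesday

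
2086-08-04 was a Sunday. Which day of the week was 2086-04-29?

Monday

Count forward from the earlier date (April 29, 2086) to the later (August 4, 2086):
April 2086: 30 − 29 = 1 day remains.
Then May (31), June (30), July (31): 31 + 30 + 31 = 92 days.
August 1–4, 2086: 4 days.
Total: 1 + 92 + 4 = 97 days.
97 mod 7 = 6, so 6 days before Sunday is Monday.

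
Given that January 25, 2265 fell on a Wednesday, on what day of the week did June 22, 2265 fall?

Thursday

January 2265: 31 − 25 = 6 days remain.
Then February 2265 (28), March (31), April (30), May (31): 28 + 31 + 30 + 31 = 120 days.
June 1–22, 2265: 22 days.
Total: 6 + 120 + 22 = 148 days.
148 mod 7 = 1, so 1 day after Wednesday is Thursday.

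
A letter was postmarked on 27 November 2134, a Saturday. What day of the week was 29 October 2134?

Count forward from the earlier date (October 29, 2134) to the later (November 27, 2134):
October 2134: 31 − 29 = 2 days remain.
November 1–27, 2134: 27 days.
Total: 2 + 27 = 29 days.
29 mod 7 = 1, so 1 day before Saturday is Friday.

Friday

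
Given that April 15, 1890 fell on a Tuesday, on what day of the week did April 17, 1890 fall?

Thursday

Within April 1890: 17 − 15 = 2 days.
2 mod 7 = 2, so 2 days after Tuesday is Thursday.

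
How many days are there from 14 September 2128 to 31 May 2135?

2450

September 14, 2128 → September 14, 2129: 365 days.
September 14, 2129 → September 14, 2130: 365 days.
September 14, 2130 → September 14, 2131: 365 days.
September 14, 2131 → September 14, 2132: 366 days (2132 is a leap year).
September 14, 2132 → September 14, 2133: 365 days.
September 14, 2133 → September 14, 2134: 365 days.
September 2134: 30 − 14 = 16 days remain.
Then October (31), November (30), December (31), January (31), February 2135 (28), March (31), April (30): 31 + 30 + 31 + 31 + 28 + 31 + 30 = 212 days.
May 1–31, 2135: 31 days.
Residual: 259 days.
Total: 2450 days.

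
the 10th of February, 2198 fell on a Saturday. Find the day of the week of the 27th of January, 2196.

Count forward from the earlier date (January 27, 2196) to the later (February 10, 2198):
Day-of-year of January 27, 2196: 27.
Day-of-year of February 10, 2198: 41.
2196 has 366 days, so 366 − 27 = 339 days remain in 2196.
Full years: 2197: 365. Sum = 365.
Total: 339 + 365 + 41 = 745 days.
745 mod 7 = 3, so 3 days before Saturday is Wednesday.

Wednesday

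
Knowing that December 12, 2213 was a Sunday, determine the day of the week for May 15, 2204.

Count forward from the earlier date (May 15, 2204) to the later (December 12, 2213):
Day-of-year of May 15, 2204: 136.
Day-of-year of December 12, 2213: 346.
2204 has 366 days, so 366 − 136 = 230 days remain in 2204.
Full years 2205–2212: 6 common + 2 leap = 6×365 + 2×366 = 2922 days.
Total: 230 + 2922 + 346 = 3498 days.
3498 mod 7 = 5, so 5 days before Sunday is Tuesday.

Tuesday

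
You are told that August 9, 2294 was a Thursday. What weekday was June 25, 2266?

Monday

Count forward from the earlier date (June 25, 2266) to the later (August 9, 2294):
Day-of-year of June 25, 2266: 176.
Day-of-year of August 9, 2294: 221.
2266 has 365 days, so 365 − 176 = 189 days remain in 2266.
Full years 2267–2293: 20 common + 7 leap = 20×365 + 7×366 = 9862 days.
Total: 189 + 9862 + 221 = 10272 days.
10272 mod 7 = 3, so 3 days before Thursday is Monday.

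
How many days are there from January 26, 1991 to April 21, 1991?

85

January 1991: 31 − 26 = 5 days remain.
Then February 1991 (28), March (31): 28 + 31 = 59 days.
April 1–21, 1991: 21 days.
Total: 5 + 59 + 21 = 85 days.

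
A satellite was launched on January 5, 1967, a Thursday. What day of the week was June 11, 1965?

Friday

Count forward from the earlier date (June 11, 1965) to the later (January 5, 1967):
Day-of-year of June 11, 1965: 162.
Day-of-year of January 5, 1967: 5.
1965 has 365 days, so 365 − 162 = 203 days remain in 1965.
Full years: 1966: 365. Sum = 365.
Total: 203 + 365 + 5 = 573 days.
573 mod 7 = 6, so 6 days before Thursday is Friday.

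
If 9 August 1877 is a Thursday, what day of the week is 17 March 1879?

Monday

August 1877: 31 − 9 = 22 days remain.
Then 18 full months totalling 546 days.
March 1–17, 1879: 17 days.
Total: 22 + 546 + 17 = 585 days.
585 mod 7 = 4, so 4 days after Thursday is Monday.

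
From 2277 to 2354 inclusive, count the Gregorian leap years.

18

Years divisible by 4: 2280, 2284, …, 2352 — 19 in all.
Of these, 2300 is divisible by 100 but not 400, so not leap.
Leap years: 19 − 1 = 18.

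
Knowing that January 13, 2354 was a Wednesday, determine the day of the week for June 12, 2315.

Saturday

Count forward from the earlier date (June 12, 2315) to the later (January 13, 2354):
Day-of-year of June 12, 2315: 163.
Day-of-year of January 13, 2354: 13.
2315 has 365 days, so 365 − 163 = 202 days remain in 2315.
Full years 2316–2353: 28 common + 10 leap = 28×365 + 10×366 = 13880 days.
Total: 202 + 13880 + 13 = 14095 days.
14095 mod 7 = 4, so 4 days before Wednesday is Saturday.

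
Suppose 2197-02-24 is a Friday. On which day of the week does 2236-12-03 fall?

Saturday

From February 24, 2197 to February 24, 2236: 39 years, of which 8 contain a Feb 29 — 31×365 + 8×366 = 14243 days.
(2200 is not a leap year (divisible by 100 but not 400).)
February 2236: 29 − 24 = 5 days remain (2236 is a leap year, so February has 29 days).
Then 9 full months totalling 275 days.
December 1–3, 2236: 3 days.
Residual: 283 days.
Total: 14526 days.
14526 mod 7 = 1, so 1 day after Friday is Saturday.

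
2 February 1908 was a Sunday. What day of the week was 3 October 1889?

Count forward from the earlier date (October 3, 1889) to the later (February 2, 1908):
Day-of-year of October 3, 1889: 276.
Day-of-year of February 2, 1908: 33.
1889 has 365 days, so 365 − 276 = 89 days remain in 1889.
Full years 1890–1907: 15 common + 3 leap = 15×365 + 3×366 = 6573 days.
Total: 89 + 6573 + 33 = 6695 days.
6695 mod 7 = 3, so 3 days before Sunday is Thursday.

Thursday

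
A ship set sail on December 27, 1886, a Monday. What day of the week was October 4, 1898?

From December 27, 1886 to December 27, 1897: 11 years, of which 3 contain a Feb 29 — 8×365 + 3×366 = 4018 days.
December 1897: 31 − 27 = 4 days remain.
Then 9 full months totalling 273 days.
October 1–4, 1898: 4 days.
Residual: 281 days.
Total: 4299 days.
4299 mod 7 = 1, so 1 day after Monday is Tuesday.

Tuesday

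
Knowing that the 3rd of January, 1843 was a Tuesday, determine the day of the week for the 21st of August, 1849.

Tuesday

Day-of-year of January 3, 1843: 3.
Day-of-year of August 21, 1849: 233.
1843 has 365 days, so 365 − 3 = 362 days remain in 1843.
Full years: 1844: 366; 1845: 365; 1846: 365; 1847: 365; 1848: 366. Sum = 1827.
Total: 362 + 1827 + 233 = 2422 days.
2422 is a multiple of 7, so the 21st of August, 1849 falls on the same weekday: Tuesday.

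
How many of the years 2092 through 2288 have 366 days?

48

Years divisible by 4: 2092, 2096, …, 2288 — 50 in all.
Of these, 2100, 2200 are divisible by 100 but not 400, so not leap.
Leap years: 50 − 2 = 48.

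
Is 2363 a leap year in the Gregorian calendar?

No

2363 is not a leap year.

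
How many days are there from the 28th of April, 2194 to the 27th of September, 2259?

23892

From April 28, 2194 to April 28, 2259: 65 years, of which 15 contain a Feb 29 — 50×365 + 15×366 = 23740 days.
(2200 is not a leap year (divisible by 100 but not 400).)
April 2259: 30 − 28 = 2 days remain.
Then May (31), June (30), July (31), August (31): 31 + 30 + 31 + 31 = 123 days.
September 1–27, 2259: 27 days.
Residual: 152 days.
Total: 23892 days.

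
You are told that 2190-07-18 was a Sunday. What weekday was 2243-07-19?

From July 18, 2190 to July 18, 2243: 53 years, of which 12 contain a Feb 29 — 41×365 + 12×366 = 19357 days.
(2200 is not a leap year (divisible by 100 but not 400).)
Within July 2243: 19 − 18 = 1 day.
Total: 19358 days.
19358 mod 7 = 3, so 3 days after Sunday is Wednesday.

Wednesday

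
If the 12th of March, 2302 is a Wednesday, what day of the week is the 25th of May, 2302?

March 2302: 31 − 12 = 19 days remain.
Then April (30): 30 days.
May 1–25, 2302: 25 days.
Total: 19 + 30 + 25 = 74 days.
74 mod 7 = 4, so 4 days after Wednesday is Sunday.

Sunday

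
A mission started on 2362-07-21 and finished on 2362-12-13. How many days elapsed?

July 2362: 31 − 21 = 10 days remain.
Then August (31), September (30), October (31), November (30): 31 + 30 + 31 + 30 = 122 days.
December 1–13, 2362: 13 days.
Total: 10 + 122 + 13 = 145 days.

145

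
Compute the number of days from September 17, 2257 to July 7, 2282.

From September 17, 2257 to September 17, 2281: 24 years, of which 6 contain a Feb 29 — 18×365 + 6×366 = 8766 days.
September 2281: 30 − 17 = 13 days remain.
Then 9 full months totalling 273 days.
July 1–7, 2282: 7 days.
Residual: 293 days.
Total: 9059 days.

9059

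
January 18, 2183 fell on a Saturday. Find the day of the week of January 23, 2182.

Count forward from the earlier date (January 23, 2182) to the later (January 18, 2183):
January 2182: 31 − 23 = 8 days remain.
Then 11 full months totalling 334 days.
January 1–18, 2183: 18 days.
Total: 8 + 334 + 18 = 360 days.
360 mod 7 = 3, so 3 days before Saturday is Wednesday.

Wednesday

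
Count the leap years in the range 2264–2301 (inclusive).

Years divisible by 4 in [2264, 2301]: 2264, 2268, 2272, 2276, 2280, 2284, 2288, 2292, 2296, 2300.
Of these, 2300 is divisible by 100 but not 400, so not leap.
Leap years: 10 − 1 = 9.

9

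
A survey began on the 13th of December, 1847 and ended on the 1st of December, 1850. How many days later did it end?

Day-of-year of December 13, 1847: 347.
Day-of-year of December 1, 1850: 335.
1847 has 365 days, so 365 − 347 = 18 days remain in 1847.
Full years: 1848: 366; 1849: 365. Sum = 731.
Total: 18 + 731 + 335 = 1084 days.

1084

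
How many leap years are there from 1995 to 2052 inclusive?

15

Years divisible by 4: 1996, 2000, …, 2052 — 15 in all.
2000 is divisible by 400, so still leap.
No century exceptions apply. Count: 15.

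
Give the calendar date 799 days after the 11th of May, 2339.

the 18th of July, 2341

Count 799 days after May 11, 2339:
May 11, 2339 → May 11, 2340: 366 days (2340 is a leap year).
May 11, 2340 → May 11, 2341: 365 days.
May 2341: 31 − 11 = 20 days remain.
Then June (30): 30 days.
July 1–18, 2341: 18 days.
Residual: 68 days.
Total: 799 days.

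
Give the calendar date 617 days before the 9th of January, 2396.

the 2nd of May, 2394

Count 617 days before January 9, 2396:
May 2394: 31 − 2 = 29 days remain.
Then 19 full months totalling 579 days.
January 1–9, 2396: 9 days.
Total: 29 + 579 + 9 = 617 days.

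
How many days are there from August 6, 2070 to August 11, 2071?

August 6, 2070 → August 6, 2071: 365 days.
Within August 2071: 11 − 6 = 5 days.
Total: 370 days.

370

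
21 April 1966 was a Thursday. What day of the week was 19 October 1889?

Count forward from the earlier date (October 19, 1889) to the later (April 21, 1966):
Day-of-year of October 19, 1889: 292.
Day-of-year of April 21, 1966: 111.
1889 has 365 days, so 365 − 292 = 73 days remain in 1889.
Full years 1890–1965: 58 common + 18 leap = 58×365 + 18×366 = 27758 days.
Total: 73 + 27758 + 111 = 27942 days.
27942 mod 7 = 5, so 5 days before Thursday is Saturday.

Saturday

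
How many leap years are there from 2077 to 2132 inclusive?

Years divisible by 4: 2080, 2084, …, 2132 — 14 in all.
Of these, 2100 is divisible by 100 but not 400, so not leap.
Leap years: 14 − 1 = 13.

13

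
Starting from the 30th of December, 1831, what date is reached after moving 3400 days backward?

the 8th of September, 1822

Count 3400 days before December 30, 1831:
Day-of-year of September 8, 1822: 251.
Day-of-year of December 30, 1831: 364.
1822 has 365 days, so 365 − 251 = 114 days remain in 1822.
Full years 1823–1830: 6 common + 2 leap = 6×365 + 2×366 = 2922 days.
Total: 114 + 2922 + 364 = 3400 days.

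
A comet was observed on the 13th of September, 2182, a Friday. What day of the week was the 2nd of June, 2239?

Sunday

From September 13, 2182 to September 13, 2238: 56 years, of which 13 contain a Feb 29 — 43×365 + 13×366 = 20453 days.
(2200 is not a leap year (divisible by 100 but not 400).)
September 2238: 30 − 13 = 17 days remain.
Then October (31), November (30), December (31), January (31), February 2239 (28), March (31), April (30), May (31): 31 + 30 + 31 + 31 + 28 + 31 + 30 + 31 = 243 days.
June 1–2, 2239: 2 days.
Residual: 262 days.
Total: 20715 days.
20715 mod 7 = 2, so 2 days after Friday is Sunday.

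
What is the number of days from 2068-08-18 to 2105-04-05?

13378

Day-of-year of August 18, 2068: 231.
Day-of-year of April 5, 2105: 95.
2068 has 366 days, so 366 − 231 = 135 days remain in 2068.
Full years 2069–2104: 28 common + 8 leap = 28×365 + 8×366 = 13148 days.
Total: 135 + 13148 + 95 = 13378 days.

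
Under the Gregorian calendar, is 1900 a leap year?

1900 is not a leap year (divisible by 100 but not 400).

No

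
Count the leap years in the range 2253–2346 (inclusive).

22

Years divisible by 4: 2256, 2260, …, 2344 — 23 in all.
Of these, 2300 is divisible by 100 but not 400, so not leap.
Leap years: 23 − 1 = 22.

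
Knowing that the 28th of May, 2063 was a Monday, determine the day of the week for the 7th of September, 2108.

Day-of-year of May 28, 2063: 148.
Day-of-year of September 7, 2108: 251.
2063 has 365 days, so 365 − 148 = 217 days remain in 2063.
Full years 2064–2107: 34 common + 10 leap = 34×365 + 10×366 = 16070 days.
Total: 217 + 16070 + 251 = 16538 days.
16538 mod 7 = 4, so 4 days after Monday is Friday.

Friday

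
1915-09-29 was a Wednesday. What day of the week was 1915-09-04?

Count forward from the earlier date (September 4, 1915) to the later (September 29, 1915):
Within September 1915: 29 − 4 = 25 days.
25 mod 7 = 4, so 4 days before Wednesday is Saturday.

Saturday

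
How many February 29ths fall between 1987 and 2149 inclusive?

40

Years divisible by 4: 1988, 1992, …, 2148 — 41 in all.
Of these, 2100 is divisible by 100 but not 400, so not leap.
2000 is divisible by 400, so still leap.
Leap years: 41 − 1 = 40.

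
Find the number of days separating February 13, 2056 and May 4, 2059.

Day-of-year of February 13, 2056: 44.
Day-of-year of May 4, 2059: 124.
2056 has 366 days, so 366 − 44 = 322 days remain in 2056.
Full years: 2057: 365; 2058: 365. Sum = 730.
Total: 322 + 730 + 124 = 1176 days.

1176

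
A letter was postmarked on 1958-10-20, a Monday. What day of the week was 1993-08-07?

Saturday

From October 20, 1958 to October 20, 1992: 34 years, of which 9 contain a Feb 29 — 25×365 + 9×366 = 12419 days.
October 1992: 31 − 20 = 11 days remain.
Then 9 full months totalling 273 days.
August 1–7, 1993: 7 days.
Residual: 291 days.
Total: 12710 days.
12710 mod 7 = 5, so 5 days after Monday is Saturday.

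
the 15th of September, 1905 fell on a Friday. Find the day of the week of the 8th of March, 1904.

Tuesday

Count forward from the earlier date (March 8, 1904) to the later (September 15, 1905):
March 8, 1904 → March 8, 1905: 365 days.
March 1905: 31 − 8 = 23 days remain.
Then April (30), May (31), June (30), July (31), August (31): 30 + 31 + 30 + 31 + 31 = 153 days.
September 1–15, 1905: 15 days.
Residual: 191 days.
Total: 556 days.
556 mod 7 = 3, so 3 days before Friday is Tuesday.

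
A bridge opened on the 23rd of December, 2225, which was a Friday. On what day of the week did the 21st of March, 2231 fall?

Monday

December 23, 2225 → December 23, 2226: 365 days.
December 23, 2226 → December 23, 2227: 365 days.
December 23, 2227 → December 23, 2228: 366 days (2228 is a leap year).
December 23, 2228 → December 23, 2229: 365 days.
December 23, 2229 → December 23, 2230: 365 days.
December 2230: 31 − 23 = 8 days remain.
Then January (31), February 2231 (28): 31 + 28 = 59 days.
March 1–21, 2231: 21 days.
Residual: 88 days.
Total: 1914 days.
1914 mod 7 = 3, so 3 days after Friday is Monday.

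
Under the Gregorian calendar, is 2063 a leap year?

No

2063 is not a leap year.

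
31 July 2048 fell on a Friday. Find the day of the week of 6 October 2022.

Count forward from the earlier date (October 6, 2022) to the later (July 31, 2048):
Day-of-year of October 6, 2022: 279.
Day-of-year of July 31, 2048: 213.
2022 has 365 days, so 365 − 279 = 86 days remain in 2022.
Full years 2023–2047: 19 common + 6 leap = 19×365 + 6×366 = 9131 days.
Total: 86 + 9131 + 213 = 9430 days.
9430 mod 7 = 1, so 1 day before Friday is Thursday.

Thursday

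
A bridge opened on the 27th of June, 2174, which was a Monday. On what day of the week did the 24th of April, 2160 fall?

Thursday

Count forward from the earlier date (April 24, 2160) to the later (June 27, 2174):
Day-of-year of April 24, 2160: 115.
Day-of-year of June 27, 2174: 178.
2160 has 366 days, so 366 − 115 = 251 days remain in 2160.
Full years 2161–2173: 10 common + 3 leap = 10×365 + 3×366 = 4748 days.
Total: 251 + 4748 + 178 = 5177 days.
5177 mod 7 = 4, so 4 days before Monday is Thursday.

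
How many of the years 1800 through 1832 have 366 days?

Years divisible by 4 in [1800, 1832]: 1800, 1804, 1808, 1812, 1816, 1820, 1824, 1828, 1832.
Of these, 1800 is divisible by 100 but not 400, so not leap.
Leap years: 9 − 1 = 8.

8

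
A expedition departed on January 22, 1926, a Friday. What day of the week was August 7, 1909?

Count forward from the earlier date (August 7, 1909) to the later (January 22, 1926):
From August 7, 1909 to August 7, 1925: 16 years, of which 4 contain a Feb 29 — 12×365 + 4×366 = 5844 days.
August 1925: 31 − 7 = 24 days remain.
Then September (30), October (31), November (30), December (31): 30 + 31 + 30 + 31 = 122 days.
January 1–22, 1926: 22 days.
Residual: 168 days.
Total: 6012 days.
6012 mod 7 = 6, so 6 days before Friday is Saturday.

Saturday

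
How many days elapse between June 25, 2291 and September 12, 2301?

3731

From June 25, 2291 to June 25, 2301: 10 years, of which 2 contain a Feb 29 — 8×365 + 2×366 = 3652 days.
(2300 is not a leap year (divisible by 100 but not 400).)
June 2301: 30 − 25 = 5 days remain.
Then July (31), August (31): 31 + 31 = 62 days.
September 1–12, 2301: 12 days.
Residual: 79 days.
Total: 3731 days.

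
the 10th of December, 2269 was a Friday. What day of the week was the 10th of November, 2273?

Monday

Day-of-year of December 10, 2269: 344.
Day-of-year of November 10, 2273: 314.
2269 has 365 days, so 365 − 344 = 21 days remain in 2269.
Full years: 2270: 365; 2271: 365; 2272: 366. Sum = 1096.
Total: 21 + 1096 + 314 = 1431 days.
1431 mod 7 = 3, so 3 days after Friday is Monday.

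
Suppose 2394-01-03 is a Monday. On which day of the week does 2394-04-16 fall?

January 2394: 31 − 3 = 28 days remain.
Then February 2394 (28), March (31): 28 + 31 = 59 days.
April 1–16, 2394: 16 days.
Total: 28 + 59 + 16 = 103 days.
103 mod 7 = 5, so 5 days after Monday is Saturday.

Saturday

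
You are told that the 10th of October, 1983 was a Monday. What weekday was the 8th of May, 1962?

Count forward from the earlier date (May 8, 1962) to the later (October 10, 1983):
From May 8, 1962 to May 8, 1983: 21 years, of which 5 contain a Feb 29 — 16×365 + 5×366 = 7670 days.
May 1983: 31 − 8 = 23 days remain.
Then June (30), July (31), August (31), September (30): 30 + 31 + 31 + 30 = 122 days.
October 1–10, 1983: 10 days.
Residual: 155 days.
Total: 7825 days.
7825 mod 7 = 6, so 6 days before Monday is Tuesday.

Tuesday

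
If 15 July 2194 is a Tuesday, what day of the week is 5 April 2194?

Saturday

Count forward from the earlier date (April 5, 2194) to the later (July 15, 2194):
April 2194: 30 − 5 = 25 days remain.
Then May (31), June (30): 31 + 30 = 61 days.
July 1–15, 2194: 15 days.
Total: 25 + 61 + 15 = 101 days.
101 mod 7 = 3, so 3 days before Tuesday is Saturday.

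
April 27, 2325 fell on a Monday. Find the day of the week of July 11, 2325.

Saturday

April 2325: 30 − 27 = 3 days remain.
Then May (31), June (30): 31 + 30 = 61 days.
July 1–11, 2325: 11 days.
Total: 3 + 61 + 11 = 75 days.
75 mod 7 = 5, so 5 days after Monday is Saturday.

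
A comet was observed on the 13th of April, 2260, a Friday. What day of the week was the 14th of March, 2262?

Friday

April 13, 2260 → April 13, 2261: 365 days.
April 2261: 30 − 13 = 17 days remain.
Then 10 full months totalling 304 days.
March 1–14, 2262: 14 days.
Residual: 335 days.
Total: 700 days.
700 is a multiple of 7, so the 14th of March, 2262 falls on the same weekday: Friday.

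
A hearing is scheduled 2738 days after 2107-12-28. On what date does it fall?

2115-06-27

Count 2738 days after December 28, 2107:
Day-of-year of December 28, 2107: 362.
Day-of-year of June 27, 2115: 178.
2107 has 365 days, so 365 − 362 = 3 days remain in 2107.
Full years 2108–2114: 5 common + 2 leap = 5×365 + 2×366 = 2557 days.
Total: 3 + 2557 + 178 = 2738 days.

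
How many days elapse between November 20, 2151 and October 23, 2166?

5451

Day-of-year of November 20, 2151: 324.
Day-of-year of October 23, 2166: 296.
2151 has 365 days, so 365 − 324 = 41 days remain in 2151.
Full years 2152–2165: 10 common + 4 leap = 10×365 + 4×366 = 5114 days.
Total: 41 + 5114 + 296 = 5451 days.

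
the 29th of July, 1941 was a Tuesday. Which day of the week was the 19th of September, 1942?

July 1941: 31 − 29 = 2 days remain.
Then 13 full months totalling 396 days.
September 1–19, 1942: 19 days.
Total: 2 + 396 + 19 = 417 days.
417 mod 7 = 4, so 4 days after Tuesday is Saturday.

Saturday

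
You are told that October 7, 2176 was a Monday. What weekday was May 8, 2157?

Count forward from the earlier date (May 8, 2157) to the later (October 7, 2176):
Day-of-year of May 8, 2157: 128.
Day-of-year of October 7, 2176: 281.
2157 has 365 days, so 365 − 128 = 237 days remain in 2157.
Full years 2158–2175: 14 common + 4 leap = 14×365 + 4×366 = 6574 days.
Total: 237 + 6574 + 281 = 7092 days.
7092 mod 7 = 1, so 1 day before Monday is Sunday.

Sunday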